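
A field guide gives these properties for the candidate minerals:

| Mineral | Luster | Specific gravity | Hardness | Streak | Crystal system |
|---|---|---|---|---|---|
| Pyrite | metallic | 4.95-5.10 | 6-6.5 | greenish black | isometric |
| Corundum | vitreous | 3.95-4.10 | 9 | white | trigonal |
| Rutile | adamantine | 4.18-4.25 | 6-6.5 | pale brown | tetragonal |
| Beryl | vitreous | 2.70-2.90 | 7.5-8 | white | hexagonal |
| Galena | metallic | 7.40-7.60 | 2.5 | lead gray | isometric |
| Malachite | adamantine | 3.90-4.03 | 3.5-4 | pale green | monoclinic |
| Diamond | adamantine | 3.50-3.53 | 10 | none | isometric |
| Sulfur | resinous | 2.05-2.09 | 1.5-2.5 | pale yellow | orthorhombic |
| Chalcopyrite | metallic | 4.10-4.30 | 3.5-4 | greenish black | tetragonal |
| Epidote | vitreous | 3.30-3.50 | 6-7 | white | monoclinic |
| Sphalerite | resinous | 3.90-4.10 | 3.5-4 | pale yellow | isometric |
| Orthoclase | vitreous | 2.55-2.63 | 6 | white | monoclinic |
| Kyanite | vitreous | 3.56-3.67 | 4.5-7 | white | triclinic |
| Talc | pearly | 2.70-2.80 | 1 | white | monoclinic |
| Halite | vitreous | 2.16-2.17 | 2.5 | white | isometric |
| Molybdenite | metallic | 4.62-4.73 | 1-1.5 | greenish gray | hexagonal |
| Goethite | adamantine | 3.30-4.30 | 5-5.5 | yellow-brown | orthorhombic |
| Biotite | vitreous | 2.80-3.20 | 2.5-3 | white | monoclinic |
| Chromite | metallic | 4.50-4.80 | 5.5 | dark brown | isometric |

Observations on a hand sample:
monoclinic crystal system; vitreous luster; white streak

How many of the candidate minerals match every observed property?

Monoclinic crystal system: Malachite, Epidote, Orthoclase, Talc, Biotite remain.
Vitreous luster is inconsistent with Malachite, Talc.
White streak: every remaining candidate is consistent.
Remaining candidates: Biotite, Epidote, Orthoclase.
That is 3 minerals.

3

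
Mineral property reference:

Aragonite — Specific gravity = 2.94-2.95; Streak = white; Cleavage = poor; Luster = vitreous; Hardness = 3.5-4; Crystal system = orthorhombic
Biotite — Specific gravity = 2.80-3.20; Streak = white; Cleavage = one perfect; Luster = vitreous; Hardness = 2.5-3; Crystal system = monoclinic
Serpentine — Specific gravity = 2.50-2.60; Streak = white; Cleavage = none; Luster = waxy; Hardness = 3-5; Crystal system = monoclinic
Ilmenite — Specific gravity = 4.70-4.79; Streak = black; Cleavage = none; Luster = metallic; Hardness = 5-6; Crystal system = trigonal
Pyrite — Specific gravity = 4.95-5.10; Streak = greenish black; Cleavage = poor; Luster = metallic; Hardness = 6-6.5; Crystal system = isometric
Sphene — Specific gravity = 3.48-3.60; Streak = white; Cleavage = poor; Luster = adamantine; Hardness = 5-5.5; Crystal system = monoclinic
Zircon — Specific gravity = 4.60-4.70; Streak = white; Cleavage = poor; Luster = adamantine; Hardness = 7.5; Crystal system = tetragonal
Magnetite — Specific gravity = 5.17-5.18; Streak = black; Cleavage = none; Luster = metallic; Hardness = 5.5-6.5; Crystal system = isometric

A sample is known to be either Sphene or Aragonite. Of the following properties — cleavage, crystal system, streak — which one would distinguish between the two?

crystal system

Cleavage: both poor — shared.
Crystal system: Sphene monoclinic, Aragonite orthorhombic — these differ.
Streak: both white — shared.
Of the listed properties, crystal system is the one that separates them.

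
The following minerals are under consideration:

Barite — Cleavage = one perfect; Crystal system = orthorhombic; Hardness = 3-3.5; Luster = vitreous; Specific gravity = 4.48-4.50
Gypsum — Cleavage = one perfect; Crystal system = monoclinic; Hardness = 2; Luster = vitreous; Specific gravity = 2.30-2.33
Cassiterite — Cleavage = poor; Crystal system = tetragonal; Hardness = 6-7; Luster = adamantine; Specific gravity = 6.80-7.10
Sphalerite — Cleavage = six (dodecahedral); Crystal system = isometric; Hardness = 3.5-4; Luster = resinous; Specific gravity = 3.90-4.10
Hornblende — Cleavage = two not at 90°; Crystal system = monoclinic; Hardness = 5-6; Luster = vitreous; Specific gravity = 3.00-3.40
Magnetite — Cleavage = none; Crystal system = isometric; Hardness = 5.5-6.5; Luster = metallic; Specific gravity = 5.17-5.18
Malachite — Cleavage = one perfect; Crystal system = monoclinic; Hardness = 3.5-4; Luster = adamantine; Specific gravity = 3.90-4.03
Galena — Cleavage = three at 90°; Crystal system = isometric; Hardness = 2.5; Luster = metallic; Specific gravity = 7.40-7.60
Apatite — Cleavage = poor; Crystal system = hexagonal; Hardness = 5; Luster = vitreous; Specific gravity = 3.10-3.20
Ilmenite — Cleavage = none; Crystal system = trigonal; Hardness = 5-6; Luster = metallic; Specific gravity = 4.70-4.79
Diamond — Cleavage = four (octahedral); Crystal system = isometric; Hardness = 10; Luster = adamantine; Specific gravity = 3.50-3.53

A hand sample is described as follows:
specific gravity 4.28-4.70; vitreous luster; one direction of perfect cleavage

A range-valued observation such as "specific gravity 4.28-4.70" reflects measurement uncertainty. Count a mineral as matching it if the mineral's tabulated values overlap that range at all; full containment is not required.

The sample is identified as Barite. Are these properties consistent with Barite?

Specific gravity 4.28-4.70 — is consistent with Barite (SG 4.48-4.50).
Vitreous luster — is consistent with Barite (vitreous luster).
One direction of perfect cleavage — is consistent with Barite (cleavage one perfect).
All observations are consistent with the tabulated values for Barite.

Consistent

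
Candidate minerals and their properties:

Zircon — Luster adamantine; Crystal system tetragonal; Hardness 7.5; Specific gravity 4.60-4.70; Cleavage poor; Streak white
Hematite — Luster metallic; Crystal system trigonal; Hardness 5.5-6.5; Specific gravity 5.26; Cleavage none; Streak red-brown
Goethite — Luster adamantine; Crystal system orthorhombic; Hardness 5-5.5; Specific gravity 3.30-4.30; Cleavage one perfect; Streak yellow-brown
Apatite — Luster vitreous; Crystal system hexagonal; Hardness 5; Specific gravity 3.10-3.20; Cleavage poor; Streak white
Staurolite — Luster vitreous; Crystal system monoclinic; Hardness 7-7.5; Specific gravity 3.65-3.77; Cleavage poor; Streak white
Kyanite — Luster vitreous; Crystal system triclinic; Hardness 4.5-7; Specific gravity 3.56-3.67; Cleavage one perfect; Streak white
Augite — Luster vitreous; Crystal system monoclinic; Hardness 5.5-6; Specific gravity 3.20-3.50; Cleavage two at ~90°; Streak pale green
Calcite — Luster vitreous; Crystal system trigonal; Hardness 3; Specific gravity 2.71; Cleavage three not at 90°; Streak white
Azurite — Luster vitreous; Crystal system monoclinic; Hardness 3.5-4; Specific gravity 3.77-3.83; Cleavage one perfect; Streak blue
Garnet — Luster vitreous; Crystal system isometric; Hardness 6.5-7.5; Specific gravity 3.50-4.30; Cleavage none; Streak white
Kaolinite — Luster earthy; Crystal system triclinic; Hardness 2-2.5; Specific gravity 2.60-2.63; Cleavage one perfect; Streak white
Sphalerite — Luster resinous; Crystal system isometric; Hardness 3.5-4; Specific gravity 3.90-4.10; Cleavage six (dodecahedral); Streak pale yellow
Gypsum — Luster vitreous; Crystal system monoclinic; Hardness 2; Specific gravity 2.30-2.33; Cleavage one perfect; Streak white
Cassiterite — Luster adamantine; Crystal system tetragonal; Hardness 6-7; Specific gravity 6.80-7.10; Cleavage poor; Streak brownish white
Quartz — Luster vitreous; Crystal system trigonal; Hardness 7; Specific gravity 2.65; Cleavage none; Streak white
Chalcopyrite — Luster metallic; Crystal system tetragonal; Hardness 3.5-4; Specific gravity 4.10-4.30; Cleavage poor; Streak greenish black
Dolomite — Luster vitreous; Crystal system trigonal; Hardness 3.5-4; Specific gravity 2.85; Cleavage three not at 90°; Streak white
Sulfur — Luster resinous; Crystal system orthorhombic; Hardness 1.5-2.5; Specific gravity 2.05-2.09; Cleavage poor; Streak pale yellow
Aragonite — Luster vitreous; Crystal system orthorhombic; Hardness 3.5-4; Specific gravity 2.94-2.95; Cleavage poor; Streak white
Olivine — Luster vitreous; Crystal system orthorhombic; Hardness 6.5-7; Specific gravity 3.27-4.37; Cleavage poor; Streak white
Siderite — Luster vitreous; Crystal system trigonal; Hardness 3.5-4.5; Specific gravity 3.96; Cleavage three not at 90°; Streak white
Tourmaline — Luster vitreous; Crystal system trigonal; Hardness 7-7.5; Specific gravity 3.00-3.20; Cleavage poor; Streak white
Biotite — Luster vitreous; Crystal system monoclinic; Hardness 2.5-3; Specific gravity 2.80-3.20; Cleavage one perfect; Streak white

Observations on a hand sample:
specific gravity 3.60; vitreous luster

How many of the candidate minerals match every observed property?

3

Specific gravity 3.60: only Goethite, Kyanite, Garnet, Olivine remain.
Vitreous luster is inconsistent with Goethite.
Remaining candidates: Garnet, Kyanite, Olivine.
That is 3 minerals.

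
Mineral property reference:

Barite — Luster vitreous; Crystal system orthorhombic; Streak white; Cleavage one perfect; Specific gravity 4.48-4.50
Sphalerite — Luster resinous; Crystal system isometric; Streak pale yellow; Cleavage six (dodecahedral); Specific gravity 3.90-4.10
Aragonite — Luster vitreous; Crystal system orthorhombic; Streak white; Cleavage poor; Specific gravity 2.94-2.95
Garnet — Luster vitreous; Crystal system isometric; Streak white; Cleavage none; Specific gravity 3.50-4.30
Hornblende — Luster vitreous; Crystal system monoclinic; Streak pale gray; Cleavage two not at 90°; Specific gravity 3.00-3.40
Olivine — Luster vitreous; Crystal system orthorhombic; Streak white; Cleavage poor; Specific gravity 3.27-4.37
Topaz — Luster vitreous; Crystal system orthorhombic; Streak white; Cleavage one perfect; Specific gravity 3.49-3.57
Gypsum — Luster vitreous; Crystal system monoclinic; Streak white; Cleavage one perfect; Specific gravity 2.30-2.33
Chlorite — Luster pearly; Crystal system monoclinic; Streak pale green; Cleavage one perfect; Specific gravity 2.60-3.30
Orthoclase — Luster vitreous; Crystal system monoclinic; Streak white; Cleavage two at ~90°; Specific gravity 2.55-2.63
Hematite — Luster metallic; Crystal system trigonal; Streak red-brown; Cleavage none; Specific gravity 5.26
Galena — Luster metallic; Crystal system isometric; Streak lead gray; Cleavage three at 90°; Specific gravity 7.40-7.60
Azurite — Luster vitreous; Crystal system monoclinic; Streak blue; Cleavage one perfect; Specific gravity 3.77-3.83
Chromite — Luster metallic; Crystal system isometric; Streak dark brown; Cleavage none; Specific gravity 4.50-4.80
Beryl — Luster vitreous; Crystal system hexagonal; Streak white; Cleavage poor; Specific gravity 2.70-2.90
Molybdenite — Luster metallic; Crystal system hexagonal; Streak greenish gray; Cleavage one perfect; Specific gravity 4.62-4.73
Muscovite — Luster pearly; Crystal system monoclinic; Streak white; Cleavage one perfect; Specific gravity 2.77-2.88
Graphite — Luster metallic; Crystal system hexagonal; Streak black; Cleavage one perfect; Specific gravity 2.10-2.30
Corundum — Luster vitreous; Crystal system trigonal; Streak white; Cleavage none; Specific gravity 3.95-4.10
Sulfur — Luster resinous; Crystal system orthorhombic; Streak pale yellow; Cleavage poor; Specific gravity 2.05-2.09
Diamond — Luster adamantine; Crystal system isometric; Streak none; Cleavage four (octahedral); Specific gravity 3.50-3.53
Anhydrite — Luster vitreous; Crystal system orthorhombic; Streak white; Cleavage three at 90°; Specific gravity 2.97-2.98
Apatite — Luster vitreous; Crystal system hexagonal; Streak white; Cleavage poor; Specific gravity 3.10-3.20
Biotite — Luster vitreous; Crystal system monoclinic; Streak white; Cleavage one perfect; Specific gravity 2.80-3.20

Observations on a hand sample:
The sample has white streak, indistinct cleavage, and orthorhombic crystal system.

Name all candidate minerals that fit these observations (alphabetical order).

White streak: only Barite, Aragonite, Garnet, Olivine, Topaz, Gypsum, Orthoclase, Beryl, Muscovite, Corundum, Anhydrite, Apatite, Biotite remain.
Indistinct cleavage: only Aragonite, Olivine, Beryl, Apatite remain.
Orthorhombic crystal system eliminates Beryl, Apatite.
Consistent with every observation: Aragonite, Olivine.

Aragonite, Olivine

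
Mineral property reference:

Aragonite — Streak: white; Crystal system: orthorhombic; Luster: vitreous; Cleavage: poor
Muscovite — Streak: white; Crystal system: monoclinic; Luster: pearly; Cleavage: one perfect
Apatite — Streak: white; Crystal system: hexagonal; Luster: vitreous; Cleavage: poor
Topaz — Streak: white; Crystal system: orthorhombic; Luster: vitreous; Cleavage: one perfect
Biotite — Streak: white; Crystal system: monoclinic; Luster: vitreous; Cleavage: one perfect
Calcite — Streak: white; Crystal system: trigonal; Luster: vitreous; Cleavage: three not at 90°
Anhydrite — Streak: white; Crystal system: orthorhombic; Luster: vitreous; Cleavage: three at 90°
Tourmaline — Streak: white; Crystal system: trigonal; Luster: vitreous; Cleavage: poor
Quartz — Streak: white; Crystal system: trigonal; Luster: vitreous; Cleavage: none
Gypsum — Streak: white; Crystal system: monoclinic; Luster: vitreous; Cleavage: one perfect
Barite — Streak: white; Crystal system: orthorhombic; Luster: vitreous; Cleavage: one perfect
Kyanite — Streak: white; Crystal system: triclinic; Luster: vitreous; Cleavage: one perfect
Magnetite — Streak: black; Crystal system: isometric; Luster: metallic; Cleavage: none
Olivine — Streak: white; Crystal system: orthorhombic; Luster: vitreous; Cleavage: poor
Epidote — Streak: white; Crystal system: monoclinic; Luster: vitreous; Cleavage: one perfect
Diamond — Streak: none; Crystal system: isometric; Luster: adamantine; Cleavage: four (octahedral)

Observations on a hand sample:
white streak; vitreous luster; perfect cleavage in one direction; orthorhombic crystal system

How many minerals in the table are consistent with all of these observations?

White streak excludes Magnetite, Diamond.
Vitreous luster is inconsistent with Muscovite.
Perfect cleavage in one direction — leaves Topaz, Biotite, Gypsum, Barite, Kyanite, Epidote.
Orthorhombic crystal system — only Topaz, Barite remain.
Remaining candidates: Barite, Topaz.
That is 2 minerals.

2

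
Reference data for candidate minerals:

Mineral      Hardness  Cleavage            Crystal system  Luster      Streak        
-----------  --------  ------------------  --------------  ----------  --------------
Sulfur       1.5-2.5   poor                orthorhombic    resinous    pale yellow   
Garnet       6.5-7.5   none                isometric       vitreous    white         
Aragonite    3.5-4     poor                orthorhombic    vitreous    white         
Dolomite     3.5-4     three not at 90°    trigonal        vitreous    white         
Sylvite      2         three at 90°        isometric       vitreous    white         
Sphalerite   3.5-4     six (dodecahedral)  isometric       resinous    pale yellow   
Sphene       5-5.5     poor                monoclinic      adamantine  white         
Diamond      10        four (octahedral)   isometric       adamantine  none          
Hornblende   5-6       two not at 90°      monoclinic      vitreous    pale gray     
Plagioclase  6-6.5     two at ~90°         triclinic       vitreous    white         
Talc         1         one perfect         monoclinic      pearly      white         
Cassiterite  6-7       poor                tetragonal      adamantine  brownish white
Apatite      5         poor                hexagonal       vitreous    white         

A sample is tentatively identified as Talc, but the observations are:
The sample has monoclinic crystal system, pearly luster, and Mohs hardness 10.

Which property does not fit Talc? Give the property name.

Monoclinic crystal system: Talc has monoclinic system — agrees.
Pearly luster: Talc has pearly luster — agrees.
Mohs hardness 10: Talc has hardness 1 — outside the reference range.
Only the hardness is inconsistent.

hardness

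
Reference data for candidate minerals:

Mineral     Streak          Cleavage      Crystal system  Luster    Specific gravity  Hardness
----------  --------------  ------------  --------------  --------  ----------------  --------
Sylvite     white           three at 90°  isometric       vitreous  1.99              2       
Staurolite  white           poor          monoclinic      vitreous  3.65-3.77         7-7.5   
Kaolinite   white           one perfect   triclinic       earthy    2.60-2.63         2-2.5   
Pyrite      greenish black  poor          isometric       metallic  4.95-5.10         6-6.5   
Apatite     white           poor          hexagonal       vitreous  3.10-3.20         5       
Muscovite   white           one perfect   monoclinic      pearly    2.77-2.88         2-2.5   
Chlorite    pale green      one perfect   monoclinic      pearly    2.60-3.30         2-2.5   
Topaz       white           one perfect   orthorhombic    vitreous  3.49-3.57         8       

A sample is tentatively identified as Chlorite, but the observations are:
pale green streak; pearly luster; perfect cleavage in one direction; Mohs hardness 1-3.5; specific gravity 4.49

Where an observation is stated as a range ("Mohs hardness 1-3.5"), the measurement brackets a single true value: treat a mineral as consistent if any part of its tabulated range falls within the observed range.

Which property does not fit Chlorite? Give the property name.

Pale green streak: Chlorite has pale green streak — matches.
Pearly luster: Chlorite has pearly luster — matches.
Perfect cleavage in one direction: Chlorite has cleavage one perfect — matches.
Mohs hardness 1-3.5: Chlorite has hardness 2-2.5 — matches.
Specific gravity 4.49: Chlorite has SG 2.60-3.30 — inconsistent.
Only the specific gravity is inconsistent.

specific gravity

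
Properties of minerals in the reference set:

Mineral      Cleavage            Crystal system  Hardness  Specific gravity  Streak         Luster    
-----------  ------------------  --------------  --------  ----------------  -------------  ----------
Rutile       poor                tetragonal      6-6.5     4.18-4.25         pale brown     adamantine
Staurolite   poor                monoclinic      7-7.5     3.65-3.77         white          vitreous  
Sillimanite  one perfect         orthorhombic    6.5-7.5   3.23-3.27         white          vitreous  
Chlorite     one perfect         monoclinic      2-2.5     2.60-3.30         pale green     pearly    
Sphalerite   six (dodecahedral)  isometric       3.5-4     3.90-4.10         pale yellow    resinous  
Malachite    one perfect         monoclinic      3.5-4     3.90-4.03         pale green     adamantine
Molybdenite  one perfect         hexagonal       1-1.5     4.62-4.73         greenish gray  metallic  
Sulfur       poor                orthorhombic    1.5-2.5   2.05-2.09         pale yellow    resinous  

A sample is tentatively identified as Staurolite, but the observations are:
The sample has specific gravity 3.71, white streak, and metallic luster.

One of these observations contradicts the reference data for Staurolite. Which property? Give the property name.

luster

Specific gravity 3.71: Staurolite has SG 3.65-3.77 — consistent.
White streak: Staurolite has white streak — consistent.
Metallic luster: Staurolite has vitreous luster — does not match.
The luster is the one property that does not fit.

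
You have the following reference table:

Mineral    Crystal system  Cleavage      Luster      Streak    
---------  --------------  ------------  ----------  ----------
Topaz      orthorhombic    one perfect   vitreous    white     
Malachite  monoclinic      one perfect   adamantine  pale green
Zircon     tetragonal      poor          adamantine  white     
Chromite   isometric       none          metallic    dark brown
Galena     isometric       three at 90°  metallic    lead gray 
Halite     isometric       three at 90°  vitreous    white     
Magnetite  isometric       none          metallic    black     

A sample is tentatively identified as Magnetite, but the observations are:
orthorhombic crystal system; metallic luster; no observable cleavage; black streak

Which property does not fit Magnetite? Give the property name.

crystal system

Orthorhombic crystal system: Magnetite has isometric system — does not match.
Metallic luster: Magnetite has metallic luster — agrees.
No observable cleavage: Magnetite has cleavage none — agrees.
Black streak: Magnetite has black streak — agrees.
Everything matches except the crystal system.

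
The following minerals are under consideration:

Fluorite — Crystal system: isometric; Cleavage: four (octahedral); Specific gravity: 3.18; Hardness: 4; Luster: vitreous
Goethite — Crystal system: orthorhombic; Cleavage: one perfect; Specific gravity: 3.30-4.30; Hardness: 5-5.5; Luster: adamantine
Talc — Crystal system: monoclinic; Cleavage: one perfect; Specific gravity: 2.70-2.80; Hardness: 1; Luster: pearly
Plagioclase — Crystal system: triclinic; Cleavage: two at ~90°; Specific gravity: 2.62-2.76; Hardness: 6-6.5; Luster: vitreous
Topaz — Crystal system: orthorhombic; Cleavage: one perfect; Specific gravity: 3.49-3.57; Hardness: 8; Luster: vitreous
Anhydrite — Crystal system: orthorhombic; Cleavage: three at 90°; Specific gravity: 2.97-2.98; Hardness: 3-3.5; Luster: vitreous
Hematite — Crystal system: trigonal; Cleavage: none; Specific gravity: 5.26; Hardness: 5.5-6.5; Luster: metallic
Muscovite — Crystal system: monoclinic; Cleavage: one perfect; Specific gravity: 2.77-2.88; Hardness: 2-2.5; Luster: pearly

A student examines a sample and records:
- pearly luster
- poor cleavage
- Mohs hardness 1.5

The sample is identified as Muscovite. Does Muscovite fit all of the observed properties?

Pearly luster — matches Muscovite (pearly luster).
Poor cleavage — Muscovite has cleavage one perfect; inconsistent.
Mohs hardness 1.5 — Muscovite has hardness 2-2.5; inconsistent.
2 of the observed properties are inconsistent with Muscovite.

No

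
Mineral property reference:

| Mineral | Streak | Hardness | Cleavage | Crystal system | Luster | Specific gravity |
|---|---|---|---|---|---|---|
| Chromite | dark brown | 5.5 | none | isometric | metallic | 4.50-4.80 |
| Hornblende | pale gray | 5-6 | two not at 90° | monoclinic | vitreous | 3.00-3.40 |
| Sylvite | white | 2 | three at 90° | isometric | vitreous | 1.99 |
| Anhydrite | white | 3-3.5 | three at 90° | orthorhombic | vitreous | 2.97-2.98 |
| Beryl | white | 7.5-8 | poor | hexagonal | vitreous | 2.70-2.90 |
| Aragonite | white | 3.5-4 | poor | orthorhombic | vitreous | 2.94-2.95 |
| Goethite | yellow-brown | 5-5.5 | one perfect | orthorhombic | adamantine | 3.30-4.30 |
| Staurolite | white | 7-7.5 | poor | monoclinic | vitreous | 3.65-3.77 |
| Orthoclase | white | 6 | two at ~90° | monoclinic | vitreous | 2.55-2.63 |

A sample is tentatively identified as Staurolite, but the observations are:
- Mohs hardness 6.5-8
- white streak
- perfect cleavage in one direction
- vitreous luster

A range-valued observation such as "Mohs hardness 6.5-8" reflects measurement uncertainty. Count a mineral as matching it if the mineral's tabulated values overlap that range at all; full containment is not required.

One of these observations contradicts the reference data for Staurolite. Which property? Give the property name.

cleavage

Mohs hardness 6.5-8: Staurolite has hardness 7-7.5 — agrees.
White streak: Staurolite has white streak — agrees.
Perfect cleavage in one direction: Staurolite has cleavage poor — outside the reference range.
Vitreous luster: Staurolite has vitreous luster — agrees.
Everything matches except the cleavage.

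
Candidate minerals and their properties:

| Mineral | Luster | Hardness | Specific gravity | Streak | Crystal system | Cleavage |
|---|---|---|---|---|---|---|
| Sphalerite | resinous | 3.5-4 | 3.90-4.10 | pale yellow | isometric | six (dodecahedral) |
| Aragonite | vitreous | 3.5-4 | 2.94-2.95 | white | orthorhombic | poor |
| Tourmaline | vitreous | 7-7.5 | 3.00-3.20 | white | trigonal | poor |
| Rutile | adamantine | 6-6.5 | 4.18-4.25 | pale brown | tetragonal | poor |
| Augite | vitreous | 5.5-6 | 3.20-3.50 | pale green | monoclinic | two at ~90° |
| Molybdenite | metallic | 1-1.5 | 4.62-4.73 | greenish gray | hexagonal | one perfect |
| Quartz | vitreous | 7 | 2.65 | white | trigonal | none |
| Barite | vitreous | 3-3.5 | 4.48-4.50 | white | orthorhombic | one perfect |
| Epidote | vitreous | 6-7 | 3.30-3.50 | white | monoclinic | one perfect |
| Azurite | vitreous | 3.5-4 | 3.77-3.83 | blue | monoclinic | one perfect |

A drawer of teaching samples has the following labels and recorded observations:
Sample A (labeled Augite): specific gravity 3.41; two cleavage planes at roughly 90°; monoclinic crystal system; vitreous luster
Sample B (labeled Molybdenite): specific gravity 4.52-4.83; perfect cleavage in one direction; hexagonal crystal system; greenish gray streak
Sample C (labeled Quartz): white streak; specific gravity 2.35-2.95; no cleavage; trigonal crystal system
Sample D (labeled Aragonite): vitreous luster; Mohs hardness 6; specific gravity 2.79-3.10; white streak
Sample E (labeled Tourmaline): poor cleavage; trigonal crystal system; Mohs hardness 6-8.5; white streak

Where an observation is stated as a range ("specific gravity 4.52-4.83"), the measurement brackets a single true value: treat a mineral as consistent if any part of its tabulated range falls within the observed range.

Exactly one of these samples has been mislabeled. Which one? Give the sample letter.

D

Sample A: all recorded properties match Augite.
Sample B: all recorded properties match Molybdenite.
Sample C: all recorded properties match Quartz.
Sample D: Aragonite has hardness 3.5-4, but the record shows Mohs hardness 6 — this label is wrong.
Sample E: all recorded properties match Tourmaline.
Sample D is the mislabeled one.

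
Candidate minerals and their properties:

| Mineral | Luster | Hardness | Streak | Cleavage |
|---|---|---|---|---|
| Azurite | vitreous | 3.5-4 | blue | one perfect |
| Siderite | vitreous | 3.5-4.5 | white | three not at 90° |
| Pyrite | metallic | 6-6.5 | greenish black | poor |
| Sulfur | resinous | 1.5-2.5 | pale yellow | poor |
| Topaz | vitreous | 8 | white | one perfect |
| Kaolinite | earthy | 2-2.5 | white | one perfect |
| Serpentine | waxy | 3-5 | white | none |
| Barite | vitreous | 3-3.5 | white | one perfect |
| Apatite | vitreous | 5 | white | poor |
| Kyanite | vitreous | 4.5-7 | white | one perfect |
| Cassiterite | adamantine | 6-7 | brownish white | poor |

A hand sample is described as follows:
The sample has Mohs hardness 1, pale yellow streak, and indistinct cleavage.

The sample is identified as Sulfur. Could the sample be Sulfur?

Mohs hardness 1 — Sulfur has hardness 1.5-2.5; inconsistent.
Pale yellow streak — fits Sulfur (pale yellow streak).
Indistinct cleavage — fits Sulfur (cleavage poor).
Hardness alone is enough to reject Sulfur.

No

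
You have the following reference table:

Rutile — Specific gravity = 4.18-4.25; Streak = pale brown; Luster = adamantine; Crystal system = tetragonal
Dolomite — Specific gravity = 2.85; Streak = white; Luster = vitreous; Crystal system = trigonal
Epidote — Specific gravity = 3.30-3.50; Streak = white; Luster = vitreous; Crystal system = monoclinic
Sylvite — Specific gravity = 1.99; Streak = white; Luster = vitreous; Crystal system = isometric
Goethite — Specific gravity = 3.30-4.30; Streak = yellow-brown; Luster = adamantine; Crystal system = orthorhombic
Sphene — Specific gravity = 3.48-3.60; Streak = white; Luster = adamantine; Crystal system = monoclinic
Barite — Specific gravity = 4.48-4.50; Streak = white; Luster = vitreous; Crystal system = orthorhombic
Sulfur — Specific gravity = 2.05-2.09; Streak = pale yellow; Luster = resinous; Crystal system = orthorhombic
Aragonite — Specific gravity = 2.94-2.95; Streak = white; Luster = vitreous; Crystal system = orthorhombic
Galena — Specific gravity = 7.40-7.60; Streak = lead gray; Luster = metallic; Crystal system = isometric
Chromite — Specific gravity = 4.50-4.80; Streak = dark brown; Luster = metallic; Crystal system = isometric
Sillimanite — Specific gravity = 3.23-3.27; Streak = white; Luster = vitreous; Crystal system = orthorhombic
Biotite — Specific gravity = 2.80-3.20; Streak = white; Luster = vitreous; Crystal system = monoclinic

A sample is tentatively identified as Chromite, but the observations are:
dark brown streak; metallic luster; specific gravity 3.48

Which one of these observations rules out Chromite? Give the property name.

Dark brown streak: Chromite has dark brown streak — consistent.
Metallic luster: Chromite has metallic luster — consistent.
Specific gravity 3.48: Chromite has SG 4.50-4.80 — inconsistent.
Everything matches except the specific gravity.

specific gravity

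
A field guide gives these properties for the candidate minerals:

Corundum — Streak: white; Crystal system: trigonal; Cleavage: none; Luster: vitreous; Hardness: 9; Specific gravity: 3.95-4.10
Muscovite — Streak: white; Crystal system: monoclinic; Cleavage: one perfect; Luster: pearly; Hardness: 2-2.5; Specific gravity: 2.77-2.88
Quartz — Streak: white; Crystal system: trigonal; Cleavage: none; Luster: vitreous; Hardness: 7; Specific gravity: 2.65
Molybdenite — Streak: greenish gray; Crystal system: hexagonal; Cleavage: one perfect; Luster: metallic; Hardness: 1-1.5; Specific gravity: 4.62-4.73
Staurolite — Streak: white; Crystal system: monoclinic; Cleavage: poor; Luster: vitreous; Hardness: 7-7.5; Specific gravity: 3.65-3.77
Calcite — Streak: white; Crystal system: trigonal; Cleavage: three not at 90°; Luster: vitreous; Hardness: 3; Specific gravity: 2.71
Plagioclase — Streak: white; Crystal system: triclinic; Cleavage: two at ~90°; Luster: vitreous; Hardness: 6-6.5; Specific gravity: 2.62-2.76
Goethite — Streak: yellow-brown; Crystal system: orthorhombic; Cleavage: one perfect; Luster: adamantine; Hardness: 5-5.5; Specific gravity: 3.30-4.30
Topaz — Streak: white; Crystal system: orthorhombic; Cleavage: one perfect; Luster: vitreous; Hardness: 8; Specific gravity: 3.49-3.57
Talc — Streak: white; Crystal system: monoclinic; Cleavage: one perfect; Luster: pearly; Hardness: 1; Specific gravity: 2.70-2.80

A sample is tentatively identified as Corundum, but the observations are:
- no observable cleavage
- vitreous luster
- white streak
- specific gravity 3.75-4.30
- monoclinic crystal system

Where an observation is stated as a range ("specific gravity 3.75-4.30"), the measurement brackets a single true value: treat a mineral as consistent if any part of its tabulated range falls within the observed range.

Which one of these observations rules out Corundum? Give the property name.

crystal system

No observable cleavage: Corundum has cleavage none — within range.
Vitreous luster: Corundum has vitreous luster — within range.
White streak: Corundum has white streak — within range.
Specific gravity 3.75-4.30: Corundum has SG 3.95-4.10 — within range.
Monoclinic crystal system: Corundum has trigonal system — inconsistent.
The crystal system is the one property that does not fit.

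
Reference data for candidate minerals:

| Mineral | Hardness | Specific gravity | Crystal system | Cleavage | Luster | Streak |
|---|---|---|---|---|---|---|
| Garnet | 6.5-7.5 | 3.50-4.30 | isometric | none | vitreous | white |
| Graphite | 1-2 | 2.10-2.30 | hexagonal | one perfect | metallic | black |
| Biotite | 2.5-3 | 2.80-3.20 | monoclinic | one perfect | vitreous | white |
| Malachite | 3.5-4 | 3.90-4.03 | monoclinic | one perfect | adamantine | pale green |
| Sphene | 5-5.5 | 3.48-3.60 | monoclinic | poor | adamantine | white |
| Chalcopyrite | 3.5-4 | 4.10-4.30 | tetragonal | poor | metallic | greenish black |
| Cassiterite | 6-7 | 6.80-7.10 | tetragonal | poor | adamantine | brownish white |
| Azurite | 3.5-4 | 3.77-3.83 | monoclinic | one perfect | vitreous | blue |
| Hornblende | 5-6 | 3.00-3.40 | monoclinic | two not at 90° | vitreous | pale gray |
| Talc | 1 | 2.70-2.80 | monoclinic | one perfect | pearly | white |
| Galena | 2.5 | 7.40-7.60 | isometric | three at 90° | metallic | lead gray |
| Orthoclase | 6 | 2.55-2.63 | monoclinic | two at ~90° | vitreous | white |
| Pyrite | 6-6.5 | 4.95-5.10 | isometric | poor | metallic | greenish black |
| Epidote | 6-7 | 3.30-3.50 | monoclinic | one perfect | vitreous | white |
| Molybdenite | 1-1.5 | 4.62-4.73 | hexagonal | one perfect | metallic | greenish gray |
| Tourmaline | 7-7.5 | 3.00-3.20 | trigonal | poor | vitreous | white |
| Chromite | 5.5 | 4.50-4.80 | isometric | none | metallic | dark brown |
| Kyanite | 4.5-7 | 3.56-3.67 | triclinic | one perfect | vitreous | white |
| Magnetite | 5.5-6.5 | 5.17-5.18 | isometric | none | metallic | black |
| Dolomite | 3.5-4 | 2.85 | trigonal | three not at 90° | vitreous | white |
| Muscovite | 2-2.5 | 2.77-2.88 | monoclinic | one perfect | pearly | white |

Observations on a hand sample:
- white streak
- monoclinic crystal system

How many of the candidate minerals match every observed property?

White streak: narrows the field to Garnet, Biotite, Sphene, Talc, Orthoclase, Epidote, Tourmaline, Kyanite, Dolomite, Muscovite.
Monoclinic crystal system rules out Garnet, Tourmaline, Kyanite, Dolomite.
Consistent with every observation: Biotite, Epidote, Muscovite, Orthoclase, Sphene, Talc.
That is 6 minerals.

6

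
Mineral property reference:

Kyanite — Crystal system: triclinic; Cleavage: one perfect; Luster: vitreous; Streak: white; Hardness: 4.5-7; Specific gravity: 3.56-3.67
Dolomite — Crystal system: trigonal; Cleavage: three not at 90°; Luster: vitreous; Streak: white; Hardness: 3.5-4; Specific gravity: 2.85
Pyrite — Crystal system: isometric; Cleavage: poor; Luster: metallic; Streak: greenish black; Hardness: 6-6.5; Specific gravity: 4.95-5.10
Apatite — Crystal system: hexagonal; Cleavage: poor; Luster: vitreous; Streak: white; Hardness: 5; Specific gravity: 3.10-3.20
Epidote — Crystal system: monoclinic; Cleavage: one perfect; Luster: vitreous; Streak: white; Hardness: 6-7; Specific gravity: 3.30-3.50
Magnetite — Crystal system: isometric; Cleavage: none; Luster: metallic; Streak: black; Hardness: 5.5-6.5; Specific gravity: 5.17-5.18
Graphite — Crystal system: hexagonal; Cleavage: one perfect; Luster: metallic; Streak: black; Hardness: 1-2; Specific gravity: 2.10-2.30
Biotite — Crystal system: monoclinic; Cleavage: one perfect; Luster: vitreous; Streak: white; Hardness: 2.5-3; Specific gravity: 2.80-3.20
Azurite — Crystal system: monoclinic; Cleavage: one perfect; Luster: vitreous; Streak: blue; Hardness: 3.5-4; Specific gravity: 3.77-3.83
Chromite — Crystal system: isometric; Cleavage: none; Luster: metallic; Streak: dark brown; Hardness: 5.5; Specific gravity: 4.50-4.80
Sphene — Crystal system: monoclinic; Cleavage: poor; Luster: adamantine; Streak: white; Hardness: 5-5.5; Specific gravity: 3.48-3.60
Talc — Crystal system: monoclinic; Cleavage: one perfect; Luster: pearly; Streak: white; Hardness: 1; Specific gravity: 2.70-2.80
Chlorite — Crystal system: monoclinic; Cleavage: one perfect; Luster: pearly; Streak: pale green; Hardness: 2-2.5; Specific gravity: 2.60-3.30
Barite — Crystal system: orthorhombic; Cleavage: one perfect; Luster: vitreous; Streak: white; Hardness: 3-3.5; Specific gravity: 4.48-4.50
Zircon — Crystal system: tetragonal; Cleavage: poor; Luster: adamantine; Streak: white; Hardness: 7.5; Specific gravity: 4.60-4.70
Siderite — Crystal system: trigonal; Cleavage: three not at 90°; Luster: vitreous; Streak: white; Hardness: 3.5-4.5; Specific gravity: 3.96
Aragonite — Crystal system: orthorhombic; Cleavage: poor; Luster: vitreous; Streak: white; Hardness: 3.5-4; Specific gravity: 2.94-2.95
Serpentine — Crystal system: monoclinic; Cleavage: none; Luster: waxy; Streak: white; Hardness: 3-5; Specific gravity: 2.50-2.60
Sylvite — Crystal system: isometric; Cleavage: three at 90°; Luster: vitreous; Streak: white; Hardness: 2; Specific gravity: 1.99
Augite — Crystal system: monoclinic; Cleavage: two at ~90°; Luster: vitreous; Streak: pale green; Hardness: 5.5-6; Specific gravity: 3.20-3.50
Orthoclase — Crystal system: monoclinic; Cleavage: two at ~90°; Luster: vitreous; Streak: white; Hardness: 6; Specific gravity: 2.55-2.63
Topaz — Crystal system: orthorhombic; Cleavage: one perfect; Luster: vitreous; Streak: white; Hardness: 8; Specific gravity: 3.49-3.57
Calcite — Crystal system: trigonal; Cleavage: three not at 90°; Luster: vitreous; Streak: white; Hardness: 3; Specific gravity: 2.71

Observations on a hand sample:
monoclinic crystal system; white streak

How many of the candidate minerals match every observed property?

6

Monoclinic crystal system — Epidote, Biotite, Azurite, Sphene, Talc, Chlorite, Serpentine, Augite, Orthoclase remain.
White streak is inconsistent with Azurite, Chlorite, Augite.
Consistent with every observation: Biotite, Epidote, Orthoclase, Serpentine, Sphene, Talc.
That is 6 minerals.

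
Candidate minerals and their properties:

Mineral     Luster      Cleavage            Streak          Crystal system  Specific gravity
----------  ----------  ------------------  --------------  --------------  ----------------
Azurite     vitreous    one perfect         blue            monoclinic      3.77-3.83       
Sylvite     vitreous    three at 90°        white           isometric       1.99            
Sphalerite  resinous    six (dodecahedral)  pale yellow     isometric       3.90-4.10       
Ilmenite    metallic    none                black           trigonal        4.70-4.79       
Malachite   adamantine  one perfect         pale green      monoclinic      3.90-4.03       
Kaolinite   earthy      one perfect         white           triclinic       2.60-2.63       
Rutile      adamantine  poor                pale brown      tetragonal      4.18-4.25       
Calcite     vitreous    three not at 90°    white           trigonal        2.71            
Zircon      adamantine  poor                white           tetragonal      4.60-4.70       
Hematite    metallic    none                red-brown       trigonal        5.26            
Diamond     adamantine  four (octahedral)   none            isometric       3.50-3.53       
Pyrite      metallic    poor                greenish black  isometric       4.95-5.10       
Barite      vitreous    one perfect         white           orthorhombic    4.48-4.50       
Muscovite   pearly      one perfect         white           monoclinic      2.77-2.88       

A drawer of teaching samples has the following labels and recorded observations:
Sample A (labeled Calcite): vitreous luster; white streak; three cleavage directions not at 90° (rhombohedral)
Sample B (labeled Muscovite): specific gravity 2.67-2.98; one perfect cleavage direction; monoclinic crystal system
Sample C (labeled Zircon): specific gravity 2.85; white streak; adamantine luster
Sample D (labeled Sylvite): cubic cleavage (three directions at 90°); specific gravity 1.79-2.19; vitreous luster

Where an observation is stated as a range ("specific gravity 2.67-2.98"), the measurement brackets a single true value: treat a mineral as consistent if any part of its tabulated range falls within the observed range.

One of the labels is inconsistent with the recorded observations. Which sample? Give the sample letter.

Sample A: nothing contradicts Calcite.
Sample B: nothing contradicts Muscovite.
Sample C: Zircon has SG 4.60-4.70, but the record shows specific gravity 2.85 — this label is wrong.
Sample D: nothing contradicts Sylvite.
Sample C is the mislabeled one.

C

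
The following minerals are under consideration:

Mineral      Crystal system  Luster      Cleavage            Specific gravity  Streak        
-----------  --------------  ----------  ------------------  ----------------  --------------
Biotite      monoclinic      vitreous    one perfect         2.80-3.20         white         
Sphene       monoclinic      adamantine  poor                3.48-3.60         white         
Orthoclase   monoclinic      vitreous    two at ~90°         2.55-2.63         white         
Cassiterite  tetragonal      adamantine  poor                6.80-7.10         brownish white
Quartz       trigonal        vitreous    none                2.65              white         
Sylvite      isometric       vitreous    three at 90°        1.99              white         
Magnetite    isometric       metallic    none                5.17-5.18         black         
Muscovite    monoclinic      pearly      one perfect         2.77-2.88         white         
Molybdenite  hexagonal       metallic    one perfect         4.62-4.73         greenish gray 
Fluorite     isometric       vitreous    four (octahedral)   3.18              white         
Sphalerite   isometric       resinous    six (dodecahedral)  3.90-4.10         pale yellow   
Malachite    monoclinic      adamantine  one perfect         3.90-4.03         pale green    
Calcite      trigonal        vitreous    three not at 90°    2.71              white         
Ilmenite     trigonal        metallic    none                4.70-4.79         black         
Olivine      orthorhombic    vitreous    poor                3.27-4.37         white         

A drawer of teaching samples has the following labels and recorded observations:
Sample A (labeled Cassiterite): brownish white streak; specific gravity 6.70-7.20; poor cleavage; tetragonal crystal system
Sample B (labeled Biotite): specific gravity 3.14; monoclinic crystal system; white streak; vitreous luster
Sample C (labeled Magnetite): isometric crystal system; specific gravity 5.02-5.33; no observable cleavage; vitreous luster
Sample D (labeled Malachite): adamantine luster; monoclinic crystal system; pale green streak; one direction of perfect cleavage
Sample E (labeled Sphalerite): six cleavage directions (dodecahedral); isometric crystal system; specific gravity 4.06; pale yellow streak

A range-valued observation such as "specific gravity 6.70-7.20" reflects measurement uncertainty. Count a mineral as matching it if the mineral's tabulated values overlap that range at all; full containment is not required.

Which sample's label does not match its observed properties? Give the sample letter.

Sample A: every observation is compatible with the reference values for Cassiterite.
Sample B: every observation is compatible with the reference values for Biotite.
Sample C: Magnetite has metallic luster, but the record shows vitreous luster — this label is wrong.
Sample D: every observation is compatible with the reference values for Malachite.
Sample E: every observation is compatible with the reference values for Sphalerite.
Only sample C is inconsistent with its label.

C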